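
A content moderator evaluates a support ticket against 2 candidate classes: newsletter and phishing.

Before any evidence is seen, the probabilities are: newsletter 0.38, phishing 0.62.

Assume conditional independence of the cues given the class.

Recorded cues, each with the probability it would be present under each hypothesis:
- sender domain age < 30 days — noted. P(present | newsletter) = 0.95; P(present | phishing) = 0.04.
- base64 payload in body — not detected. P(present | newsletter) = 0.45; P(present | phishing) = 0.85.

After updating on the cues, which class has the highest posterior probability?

Multiply each prior by the joint likelihood of the cue pattern (using 1 − P(present | H) for each absent cue):
  newsletter: 0.38 × 0.95 × (1 − 0.45) = 0.19855
  phishing: 0.62 × 0.04 × (1 − 0.85) = 0.00372
Marginal likelihood of the evidence = 0.20227.
P(newsletter | evidence) ≈ 0.19855 / 0.20227 ≈ 0.982
P(phishing | evidence) ≈ 0.00372 / 0.20227 ≈ 0.018
The largest is 0.982, so newsletter is most probable.

newsletter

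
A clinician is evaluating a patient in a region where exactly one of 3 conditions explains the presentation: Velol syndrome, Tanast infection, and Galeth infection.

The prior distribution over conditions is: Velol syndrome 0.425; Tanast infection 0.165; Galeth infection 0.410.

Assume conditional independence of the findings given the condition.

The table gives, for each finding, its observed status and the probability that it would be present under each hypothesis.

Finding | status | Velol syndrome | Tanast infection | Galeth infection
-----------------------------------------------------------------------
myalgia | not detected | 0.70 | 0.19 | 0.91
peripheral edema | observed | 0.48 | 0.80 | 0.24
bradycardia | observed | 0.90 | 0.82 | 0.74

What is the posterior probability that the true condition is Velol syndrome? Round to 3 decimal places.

0.369

By Bayes' rule with conditional independence, the unnormalized weight for each hypothesis is prior × ∏ likelihoods (using 1 − P(present | H) for each absent finding):
  Velol syndrome: 0.425 × (1 − 0.70) × 0.48 × 0.90 = 0.05508
  Tanast infection: 0.165 × (1 − 0.19) × 0.80 × 0.82 = 0.087674
  Galeth infection: 0.410 × (1 − 0.91) × 0.24 × 0.74 = 0.0065534
Marginal likelihood of the evidence = 0.14931.
P(Velol syndrome | evidence) = 0.05508 / 0.14931 ≈ 0.369.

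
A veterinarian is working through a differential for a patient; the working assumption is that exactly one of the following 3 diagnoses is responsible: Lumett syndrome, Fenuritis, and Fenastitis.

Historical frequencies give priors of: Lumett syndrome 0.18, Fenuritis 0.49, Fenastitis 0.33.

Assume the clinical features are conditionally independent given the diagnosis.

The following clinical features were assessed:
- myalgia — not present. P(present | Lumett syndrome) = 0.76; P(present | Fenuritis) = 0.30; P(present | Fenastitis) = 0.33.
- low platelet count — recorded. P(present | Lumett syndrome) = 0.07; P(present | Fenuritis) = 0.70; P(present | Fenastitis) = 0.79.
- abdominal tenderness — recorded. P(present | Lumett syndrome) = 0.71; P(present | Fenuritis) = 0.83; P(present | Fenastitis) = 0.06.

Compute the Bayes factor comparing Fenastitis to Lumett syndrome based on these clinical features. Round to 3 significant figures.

2.66

Take the product of per-clinical feature likelihoods under each hypothesis (using 1 − P(present | H) for each absent clinical feature), then divide.
  Fenastitis: (1 − 0.33) × 0.79 × 0.06 = 0.031758
  Lumett syndrome: (1 − 0.76) × 0.07 × 0.71 = 0.011928
Bayes factor = 0.031758 / 0.011928 ≈ 2.66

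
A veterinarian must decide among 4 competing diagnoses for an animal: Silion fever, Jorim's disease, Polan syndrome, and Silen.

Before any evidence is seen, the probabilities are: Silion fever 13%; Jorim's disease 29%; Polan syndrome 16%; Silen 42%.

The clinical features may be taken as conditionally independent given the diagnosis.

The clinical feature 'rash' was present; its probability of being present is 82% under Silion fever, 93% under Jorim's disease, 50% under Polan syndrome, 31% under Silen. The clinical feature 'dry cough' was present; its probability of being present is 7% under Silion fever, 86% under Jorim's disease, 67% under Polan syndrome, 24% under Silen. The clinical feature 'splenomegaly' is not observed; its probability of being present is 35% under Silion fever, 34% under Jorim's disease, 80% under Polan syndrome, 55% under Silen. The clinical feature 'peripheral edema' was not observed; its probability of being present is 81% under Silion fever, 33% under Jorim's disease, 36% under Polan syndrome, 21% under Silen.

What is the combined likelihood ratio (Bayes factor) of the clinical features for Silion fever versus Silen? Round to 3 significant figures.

0.268

Take the product of per-clinical feature likelihoods under each hypothesis (using 1 − P(present | H) for each absent clinical feature), then divide.
  Silion fever: 0.82 × 0.07 × (1 − 0.35) × (1 − 0.81) = 0.0070889
  Silen: 0.31 × 0.24 × (1 − 0.55) × (1 − 0.21) = 0.026449
Bayes factor = 0.0070889 / 0.026449 ≈ 0.268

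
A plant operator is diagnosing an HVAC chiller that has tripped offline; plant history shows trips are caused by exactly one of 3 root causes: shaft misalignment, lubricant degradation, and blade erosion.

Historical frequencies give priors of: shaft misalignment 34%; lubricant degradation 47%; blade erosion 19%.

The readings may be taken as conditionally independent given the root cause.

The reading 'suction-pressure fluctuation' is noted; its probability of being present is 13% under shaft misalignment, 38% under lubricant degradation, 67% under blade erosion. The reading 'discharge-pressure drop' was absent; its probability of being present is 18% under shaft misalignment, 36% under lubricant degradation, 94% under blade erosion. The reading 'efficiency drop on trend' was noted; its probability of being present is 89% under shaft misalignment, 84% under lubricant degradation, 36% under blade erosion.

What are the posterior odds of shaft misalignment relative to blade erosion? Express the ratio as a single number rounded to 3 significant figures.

Unnormalized posterior weight (prior times the reading likelihoods) for each of the two hypotheses (using 1 − P(present | H) for each absent reading):
  shaft misalignment: 0.34 × 0.13 × (1 − 0.18) × 0.89 = 0.032257
  blade erosion: 0.19 × 0.67 × (1 − 0.94) × 0.36 = 0.0027497
Posterior odds = 0.032257 / 0.0027497 ≈ 11.7.

11.7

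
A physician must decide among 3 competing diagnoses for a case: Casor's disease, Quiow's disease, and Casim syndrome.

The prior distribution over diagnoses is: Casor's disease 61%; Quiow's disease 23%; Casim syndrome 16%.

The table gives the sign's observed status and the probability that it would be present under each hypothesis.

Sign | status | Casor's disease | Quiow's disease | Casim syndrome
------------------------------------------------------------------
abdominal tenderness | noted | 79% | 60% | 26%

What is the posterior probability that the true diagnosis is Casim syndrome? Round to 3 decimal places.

0.063

Multiply each prior by the likelihood of the sign:
  Casor's disease: 0.61 × 0.79 = 0.4819
  Quiow's disease: 0.23 × 0.60 = 0.138
  Casim syndrome: 0.16 × 0.26 = 0.0416
Marginal likelihood of the evidence = 0.6615.
P(Casim syndrome | evidence) = 0.0416 / 0.6615 ≈ 0.063.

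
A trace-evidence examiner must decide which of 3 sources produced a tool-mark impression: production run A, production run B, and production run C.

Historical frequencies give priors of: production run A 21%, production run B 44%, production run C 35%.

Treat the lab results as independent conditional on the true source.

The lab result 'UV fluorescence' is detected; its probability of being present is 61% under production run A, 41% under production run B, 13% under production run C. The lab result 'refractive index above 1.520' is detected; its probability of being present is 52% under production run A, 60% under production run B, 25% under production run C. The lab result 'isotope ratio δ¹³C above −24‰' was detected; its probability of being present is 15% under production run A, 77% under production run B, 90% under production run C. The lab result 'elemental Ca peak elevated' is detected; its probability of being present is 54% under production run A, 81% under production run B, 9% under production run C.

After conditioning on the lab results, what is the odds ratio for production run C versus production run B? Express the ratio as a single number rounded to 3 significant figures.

0.0136

The normalizing constant cancels in an odds ratio, so compute prior × likelihood for the two hypotheses only:
  production run C: 0.35 × 0.13 × 0.25 × 0.90 × 0.09 = 0.00092137
  production run B: 0.44 × 0.41 × 0.60 × 0.77 × 0.81 = 0.067509
Posterior odds = 0.00092137 / 0.067509 ≈ 0.0136.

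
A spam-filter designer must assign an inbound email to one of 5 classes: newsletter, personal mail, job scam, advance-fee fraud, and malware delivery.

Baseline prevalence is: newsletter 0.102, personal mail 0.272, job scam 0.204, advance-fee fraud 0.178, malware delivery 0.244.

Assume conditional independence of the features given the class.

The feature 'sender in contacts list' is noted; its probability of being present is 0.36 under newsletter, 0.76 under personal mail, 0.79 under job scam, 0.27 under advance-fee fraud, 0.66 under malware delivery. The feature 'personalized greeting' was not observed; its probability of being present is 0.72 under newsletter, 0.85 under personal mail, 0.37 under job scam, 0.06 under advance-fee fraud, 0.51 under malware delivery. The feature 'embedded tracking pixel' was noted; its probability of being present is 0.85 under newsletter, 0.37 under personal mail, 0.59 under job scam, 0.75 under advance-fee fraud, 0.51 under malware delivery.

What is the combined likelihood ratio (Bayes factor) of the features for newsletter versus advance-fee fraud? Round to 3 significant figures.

0.450

Take the product of per-feature likelihoods under each hypothesis (using 1 − P(present | H) for each absent feature), then divide.
  newsletter: 0.36 × (1 − 0.72) × 0.85 = 0.08568
  advance-fee fraud: 0.27 × (1 − 0.06) × 0.75 = 0.19035
Bayes factor = 0.08568 / 0.19035 ≈ 0.450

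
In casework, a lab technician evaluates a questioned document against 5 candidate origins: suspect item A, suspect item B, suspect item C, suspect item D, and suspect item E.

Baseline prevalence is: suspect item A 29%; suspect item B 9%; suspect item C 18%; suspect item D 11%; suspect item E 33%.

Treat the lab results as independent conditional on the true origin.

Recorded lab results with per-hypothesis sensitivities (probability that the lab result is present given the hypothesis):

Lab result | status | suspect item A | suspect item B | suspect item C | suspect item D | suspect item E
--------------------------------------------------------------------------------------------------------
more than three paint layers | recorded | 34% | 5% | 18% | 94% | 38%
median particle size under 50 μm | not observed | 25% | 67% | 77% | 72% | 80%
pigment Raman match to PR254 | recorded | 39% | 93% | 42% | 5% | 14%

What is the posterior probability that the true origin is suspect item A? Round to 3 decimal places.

Multiply each prior by the joint likelihood of the lab result pattern (using 1 − P(present | H) for each absent lab result):
  suspect item A: 0.29 × 0.34 × (1 − 0.25) × 0.39 = 0.028841
  suspect item B: 0.09 × 0.05 × (1 − 0.67) × 0.93 = 0.001381
  suspect item C: 0.18 × 0.18 × (1 − 0.77) × 0.42 = 0.0031298
  suspect item D: 0.11 × 0.94 × (1 − 0.72) × 0.05 = 0.0014476
  suspect item E: 0.33 × 0.38 × (1 − 0.80) × 0.14 = 0.0035112
Normalizing constant Z = 0.028841 + 0.001381 + 0.0031298 + 0.0014476 + 0.0035112 = 0.03831.
P(suspect item A | evidence) = 0.028841 / 0.03831 ≈ 0.753.

0.753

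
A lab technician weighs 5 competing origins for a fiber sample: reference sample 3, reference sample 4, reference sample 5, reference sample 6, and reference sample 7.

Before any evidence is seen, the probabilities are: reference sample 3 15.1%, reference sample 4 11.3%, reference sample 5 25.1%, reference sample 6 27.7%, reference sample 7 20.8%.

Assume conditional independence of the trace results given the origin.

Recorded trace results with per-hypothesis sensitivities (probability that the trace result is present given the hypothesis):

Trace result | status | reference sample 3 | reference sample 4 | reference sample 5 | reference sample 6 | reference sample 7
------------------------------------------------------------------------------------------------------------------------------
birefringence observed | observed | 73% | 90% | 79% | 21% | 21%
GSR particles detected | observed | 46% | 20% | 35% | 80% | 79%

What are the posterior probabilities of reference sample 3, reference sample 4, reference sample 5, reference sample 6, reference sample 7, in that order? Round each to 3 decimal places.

For each hypothesis, the unnormalized posterior weight is prior × product of the trace result likelihoods:
  reference sample 3: 0.151 × 0.73 × 0.46 = 0.050706
  reference sample 4: 0.113 × 0.90 × 0.20 = 0.02034
  reference sample 5: 0.251 × 0.79 × 0.35 = 0.069402
  reference sample 6: 0.277 × 0.21 × 0.80 = 0.046536
  reference sample 7: 0.208 × 0.21 × 0.79 = 0.034507
The unnormalized weights sum to 0.22149.
P(reference sample 3 | evidence) = 0.050706 / 0.22149 ≈ 0.229
P(reference sample 4 | evidence) = 0.02034 / 0.22149 ≈ 0.092
P(reference sample 5 | evidence) = 0.069402 / 0.22149 ≈ 0.313
P(reference sample 6 | evidence) = 0.046536 / 0.22149 ≈ 0.210
P(reference sample 7 | evidence) = 0.034507 / 0.22149 ≈ 0.156

0.229, 0.092, 0.313, 0.210, 0.156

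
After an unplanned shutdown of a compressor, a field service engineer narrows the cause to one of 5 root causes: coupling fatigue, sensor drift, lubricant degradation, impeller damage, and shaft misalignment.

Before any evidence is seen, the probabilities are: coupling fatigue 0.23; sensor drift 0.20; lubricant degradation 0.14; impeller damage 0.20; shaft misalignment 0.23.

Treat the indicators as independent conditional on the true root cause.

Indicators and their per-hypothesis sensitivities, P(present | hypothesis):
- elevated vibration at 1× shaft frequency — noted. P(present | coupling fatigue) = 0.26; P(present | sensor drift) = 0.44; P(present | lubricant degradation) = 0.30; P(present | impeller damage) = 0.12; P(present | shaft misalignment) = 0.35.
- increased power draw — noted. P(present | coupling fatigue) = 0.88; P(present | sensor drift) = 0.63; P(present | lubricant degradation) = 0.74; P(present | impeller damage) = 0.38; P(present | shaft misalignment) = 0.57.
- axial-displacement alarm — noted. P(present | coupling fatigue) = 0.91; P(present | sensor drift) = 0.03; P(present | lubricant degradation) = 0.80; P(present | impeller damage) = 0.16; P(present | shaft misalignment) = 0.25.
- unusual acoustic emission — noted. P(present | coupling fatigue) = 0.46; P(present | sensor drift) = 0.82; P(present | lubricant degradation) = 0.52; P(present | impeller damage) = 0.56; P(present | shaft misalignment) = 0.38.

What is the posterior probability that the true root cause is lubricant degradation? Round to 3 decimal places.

0.312

Multiply each prior by the joint likelihood of the indicator pattern:
  coupling fatigue: 0.23 × 0.26 × 0.88 × 0.91 × 0.46 = 0.022028
  sensor drift: 0.20 × 0.44 × 0.63 × 0.03 × 0.82 = 0.0013638
  lubricant degradation: 0.14 × 0.30 × 0.74 × 0.80 × 0.52 = 0.012929
  impeller damage: 0.20 × 0.12 × 0.38 × 0.16 × 0.56 = 0.00081715
  shaft misalignment: 0.23 × 0.35 × 0.57 × 0.25 × 0.38 = 0.0043591
The unnormalized weights sum to 0.041498.
P(lubricant degradation | evidence) = 0.012929 / 0.041498 ≈ 0.312.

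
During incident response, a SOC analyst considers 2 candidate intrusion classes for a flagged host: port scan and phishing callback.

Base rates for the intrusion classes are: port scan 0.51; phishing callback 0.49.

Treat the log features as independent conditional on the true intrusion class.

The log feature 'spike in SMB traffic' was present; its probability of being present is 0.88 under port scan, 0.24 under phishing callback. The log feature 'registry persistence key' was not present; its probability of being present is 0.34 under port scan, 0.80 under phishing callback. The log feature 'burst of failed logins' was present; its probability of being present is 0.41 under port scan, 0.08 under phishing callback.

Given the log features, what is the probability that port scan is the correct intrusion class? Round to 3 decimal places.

0.985

By Bayes' rule with conditional independence, the unnormalized weight for each hypothesis is prior × ∏ likelihoods (using 1 − P(present | H) for each absent log feature):
  port scan: 0.51 × 0.88 × (1 − 0.34) × 0.41 = 0.12145
  phishing callback: 0.49 × 0.24 × (1 − 0.80) × 0.08 = 0.0018816
Normalizing constant Z = 0.12145 + 0.0018816 = 0.12333.
P(port scan | evidence) = 0.12145 / 0.12333 ≈ 0.985.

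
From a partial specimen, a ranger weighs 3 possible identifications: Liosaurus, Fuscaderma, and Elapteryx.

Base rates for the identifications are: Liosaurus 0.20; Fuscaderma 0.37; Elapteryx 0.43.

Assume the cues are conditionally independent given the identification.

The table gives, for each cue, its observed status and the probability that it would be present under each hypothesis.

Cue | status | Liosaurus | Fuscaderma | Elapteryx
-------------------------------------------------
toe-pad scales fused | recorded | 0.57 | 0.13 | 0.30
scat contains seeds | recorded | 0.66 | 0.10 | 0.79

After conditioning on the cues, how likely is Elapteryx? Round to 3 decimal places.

Multiply each prior by the joint likelihood of the cue pattern:
  Liosaurus: 0.20 × 0.57 × 0.66 = 0.07524
  Fuscaderma: 0.37 × 0.13 × 0.10 = 0.00481
  Elapteryx: 0.43 × 0.30 × 0.79 = 0.10191
Normalizing constant Z = 0.07524 + 0.00481 + 0.10191 = 0.18196.
P(Elapteryx | evidence) = 0.10191 / 0.18196 ≈ 0.560.

0.560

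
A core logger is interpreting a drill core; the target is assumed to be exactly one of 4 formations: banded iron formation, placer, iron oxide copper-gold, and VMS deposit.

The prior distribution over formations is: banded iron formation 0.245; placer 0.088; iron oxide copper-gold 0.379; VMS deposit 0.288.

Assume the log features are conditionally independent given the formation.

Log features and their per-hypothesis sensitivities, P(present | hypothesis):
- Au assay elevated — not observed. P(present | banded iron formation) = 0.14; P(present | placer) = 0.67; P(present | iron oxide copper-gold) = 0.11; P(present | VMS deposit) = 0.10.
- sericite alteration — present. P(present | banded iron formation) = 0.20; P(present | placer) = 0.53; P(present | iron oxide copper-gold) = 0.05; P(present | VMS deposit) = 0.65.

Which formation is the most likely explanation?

For each hypothesis, the unnormalized posterior weight is prior × product of the log feature likelihoods (using 1 − P(present | H) for each absent log feature):
  banded iron formation: 0.245 × (1 − 0.14) × 0.20 = 0.04214
  placer: 0.088 × (1 − 0.67) × 0.53 = 0.015391
  iron oxide copper-gold: 0.379 × (1 − 0.11) × 0.05 = 0.016866
  VMS deposit: 0.288 × (1 − 0.10) × 0.65 = 0.16848
Normalizing constant Z = 0.04214 + 0.015391 + 0.016866 + 0.16848 = 0.24288.
P(banded iron formation | evidence) ≈ 0.04214 / 0.24288 ≈ 0.174
P(placer | evidence) ≈ 0.015391 / 0.24288 ≈ 0.063
P(iron oxide copper-gold | evidence) ≈ 0.016866 / 0.24288 ≈ 0.069
P(VMS deposit | evidence) ≈ 0.16848 / 0.24288 ≈ 0.694
The largest is 0.694, so VMS deposit is most probable.

VMS deposit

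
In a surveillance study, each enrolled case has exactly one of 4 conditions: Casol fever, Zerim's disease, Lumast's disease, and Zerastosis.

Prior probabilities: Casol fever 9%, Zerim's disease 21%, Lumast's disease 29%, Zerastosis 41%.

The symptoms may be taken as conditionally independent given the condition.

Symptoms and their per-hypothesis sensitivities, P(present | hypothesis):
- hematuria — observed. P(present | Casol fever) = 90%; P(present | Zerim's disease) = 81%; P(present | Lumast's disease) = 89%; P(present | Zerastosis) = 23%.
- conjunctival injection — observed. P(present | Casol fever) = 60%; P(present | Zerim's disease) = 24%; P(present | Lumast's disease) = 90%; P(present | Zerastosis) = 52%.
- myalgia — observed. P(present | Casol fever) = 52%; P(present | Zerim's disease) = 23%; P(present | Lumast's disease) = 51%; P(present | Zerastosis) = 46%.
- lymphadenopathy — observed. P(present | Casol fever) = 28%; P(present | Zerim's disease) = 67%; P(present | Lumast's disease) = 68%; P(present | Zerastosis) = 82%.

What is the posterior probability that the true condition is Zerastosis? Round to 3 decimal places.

Multiply each prior by the joint likelihood of the symptom pattern:
  Casol fever: 0.09 × 0.90 × 0.60 × 0.52 × 0.28 = 0.0070762
  Zerim's disease: 0.21 × 0.81 × 0.24 × 0.23 × 0.67 = 0.006291
  Lumast's disease: 0.29 × 0.89 × 0.90 × 0.51 × 0.68 = 0.080558
  Zerastosis: 0.41 × 0.23 × 0.52 × 0.46 × 0.82 = 0.018496
The unnormalized weights sum to 0.11242.
P(Zerastosis | evidence) = 0.018496 / 0.11242 ≈ 0.165.

0.165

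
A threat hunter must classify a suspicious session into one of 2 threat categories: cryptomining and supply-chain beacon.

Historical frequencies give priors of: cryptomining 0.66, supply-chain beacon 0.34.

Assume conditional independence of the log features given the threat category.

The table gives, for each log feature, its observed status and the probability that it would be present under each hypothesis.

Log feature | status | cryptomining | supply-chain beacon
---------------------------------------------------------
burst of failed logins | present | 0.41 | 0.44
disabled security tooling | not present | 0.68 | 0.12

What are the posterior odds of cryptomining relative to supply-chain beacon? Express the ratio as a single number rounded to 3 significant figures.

Unnormalized posterior weight (prior times the log feature likelihoods) for each of the two hypotheses (using 1 − P(present | H) for each absent log feature):
  cryptomining: 0.66 × 0.41 × (1 − 0.68) = 0.086592
  supply-chain beacon: 0.34 × 0.44 × (1 − 0.12) = 0.13165
Odds(cryptomining : supply-chain beacon) = 0.086592 / 0.13165 ≈ 0.658.

0.658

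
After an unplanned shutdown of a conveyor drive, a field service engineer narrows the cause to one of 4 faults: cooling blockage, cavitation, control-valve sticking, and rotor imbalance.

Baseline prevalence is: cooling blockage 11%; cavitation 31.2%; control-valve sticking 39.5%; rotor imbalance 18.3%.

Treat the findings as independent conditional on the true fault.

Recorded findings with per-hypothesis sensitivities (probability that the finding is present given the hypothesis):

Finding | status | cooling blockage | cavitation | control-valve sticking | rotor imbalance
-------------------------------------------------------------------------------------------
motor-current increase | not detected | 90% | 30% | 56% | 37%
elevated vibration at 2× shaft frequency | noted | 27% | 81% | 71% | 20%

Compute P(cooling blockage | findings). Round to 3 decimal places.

0.009

For each hypothesis, the unnormalized posterior weight is prior × product of the finding likelihoods (using 1 − P(present | H) for each absent finding):
  cooling blockage: 0.110 × (1 − 0.90) × 0.27 = 0.00297
  cavitation: 0.312 × (1 − 0.30) × 0.81 = 0.1769
  control-valve sticking: 0.395 × (1 − 0.56) × 0.71 = 0.1234
  rotor imbalance: 0.183 × (1 − 0.37) × 0.20 = 0.023058
The unnormalized weights sum to 0.32633.
P(cooling blockage | evidence) = 0.00297 / 0.32633 ≈ 0.009.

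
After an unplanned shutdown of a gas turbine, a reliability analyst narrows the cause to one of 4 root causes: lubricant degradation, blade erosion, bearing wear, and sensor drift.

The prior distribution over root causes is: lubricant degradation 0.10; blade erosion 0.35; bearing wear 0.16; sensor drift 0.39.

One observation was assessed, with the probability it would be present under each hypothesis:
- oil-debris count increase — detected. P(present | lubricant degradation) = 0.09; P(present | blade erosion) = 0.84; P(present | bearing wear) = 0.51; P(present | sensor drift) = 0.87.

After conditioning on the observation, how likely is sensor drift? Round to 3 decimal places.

For each hypothesis, the unnormalized posterior weight is prior × likelihood:
  lubricant degradation: 0.10 × 0.09 = 0.009
  blade erosion: 0.35 × 0.84 = 0.294
  bearing wear: 0.16 × 0.51 = 0.0816
  sensor drift: 0.39 × 0.87 = 0.3393
Normalizing constant Z = 0.009 + 0.294 + 0.0816 + 0.3393 = 0.7239.
P(sensor drift | evidence) = 0.3393 / 0.7239 ≈ 0.469.

0.469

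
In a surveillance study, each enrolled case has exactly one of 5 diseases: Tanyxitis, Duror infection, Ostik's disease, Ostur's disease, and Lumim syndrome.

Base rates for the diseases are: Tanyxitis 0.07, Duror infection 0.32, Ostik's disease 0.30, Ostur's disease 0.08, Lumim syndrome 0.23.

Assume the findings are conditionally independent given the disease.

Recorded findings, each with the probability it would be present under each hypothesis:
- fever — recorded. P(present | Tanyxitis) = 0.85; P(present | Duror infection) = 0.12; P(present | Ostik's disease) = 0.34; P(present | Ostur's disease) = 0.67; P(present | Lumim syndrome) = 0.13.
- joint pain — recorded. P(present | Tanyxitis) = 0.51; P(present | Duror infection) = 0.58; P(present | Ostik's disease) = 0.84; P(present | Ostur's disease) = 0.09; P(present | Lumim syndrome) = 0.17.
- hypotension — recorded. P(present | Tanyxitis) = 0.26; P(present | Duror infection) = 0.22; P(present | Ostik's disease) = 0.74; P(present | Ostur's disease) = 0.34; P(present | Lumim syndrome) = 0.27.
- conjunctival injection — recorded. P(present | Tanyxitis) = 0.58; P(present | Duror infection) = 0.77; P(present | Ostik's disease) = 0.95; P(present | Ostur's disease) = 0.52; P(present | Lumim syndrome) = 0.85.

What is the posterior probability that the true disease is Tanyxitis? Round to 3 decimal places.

0.065

For each hypothesis, the unnormalized posterior weight is prior × product of the finding likelihoods:
  Tanyxitis: 0.07 × 0.85 × 0.51 × 0.26 × 0.58 = 0.004576
  Duror infection: 0.32 × 0.12 × 0.58 × 0.22 × 0.77 = 0.0037729
  Ostik's disease: 0.30 × 0.34 × 0.84 × 0.74 × 0.95 = 0.060233
  Ostur's disease: 0.08 × 0.67 × 0.09 × 0.34 × 0.52 = 0.00085288
  Lumim syndrome: 0.23 × 0.13 × 0.17 × 0.27 × 0.85 = 0.0011665
Normalizing constant Z = 0.004576 + 0.0037729 + 0.060233 + 0.00085288 + 0.0011665 = 0.070601.
P(Tanyxitis | evidence) = 0.004576 / 0.070601 ≈ 0.065.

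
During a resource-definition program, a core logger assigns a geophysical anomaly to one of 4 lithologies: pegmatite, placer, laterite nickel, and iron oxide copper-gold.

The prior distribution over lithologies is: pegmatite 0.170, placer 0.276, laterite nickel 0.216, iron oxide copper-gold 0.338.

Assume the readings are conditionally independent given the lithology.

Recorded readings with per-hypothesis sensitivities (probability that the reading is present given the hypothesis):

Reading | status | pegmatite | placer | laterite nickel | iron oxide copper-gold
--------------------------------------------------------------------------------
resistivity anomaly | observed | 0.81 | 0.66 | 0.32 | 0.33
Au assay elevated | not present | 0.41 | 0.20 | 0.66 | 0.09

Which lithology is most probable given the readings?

placer

By Bayes' rule with conditional independence, the unnormalized weight for each hypothesis is prior × ∏ likelihoods (using 1 − P(present | H) for each absent reading):
  pegmatite: 0.170 × 0.81 × (1 − 0.41) = 0.081243
  placer: 0.276 × 0.66 × (1 − 0.20) = 0.14573
  laterite nickel: 0.216 × 0.32 × (1 − 0.66) = 0.023501
  iron oxide copper-gold: 0.338 × 0.33 × (1 − 0.09) = 0.1015
Normalizing constant Z = 0.081243 + 0.14573 + 0.023501 + 0.1015 = 0.35197.
P(pegmatite | evidence) ≈ 0.081243 / 0.35197 ≈ 0.231
P(placer | evidence) ≈ 0.14573 / 0.35197 ≈ 0.414
P(laterite nickel | evidence) ≈ 0.023501 / 0.35197 ≈ 0.067
P(iron oxide copper-gold | evidence) ≈ 0.1015 / 0.35197 ≈ 0.288
The largest is 0.414, so placer is most probable.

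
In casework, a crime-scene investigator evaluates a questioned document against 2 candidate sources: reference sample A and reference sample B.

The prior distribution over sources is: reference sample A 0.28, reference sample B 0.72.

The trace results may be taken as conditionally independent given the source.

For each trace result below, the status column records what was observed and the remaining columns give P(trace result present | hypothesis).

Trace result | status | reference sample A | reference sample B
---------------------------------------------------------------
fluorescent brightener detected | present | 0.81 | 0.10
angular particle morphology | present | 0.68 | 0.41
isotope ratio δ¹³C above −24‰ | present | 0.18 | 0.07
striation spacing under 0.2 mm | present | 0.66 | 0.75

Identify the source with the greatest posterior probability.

By Bayes' rule with conditional independence, the unnormalized weight for each hypothesis is prior × ∏ likelihoods:
  reference sample A: 0.28 × 0.81 × 0.68 × 0.18 × 0.66 = 0.018322
  reference sample B: 0.72 × 0.10 × 0.41 × 0.07 × 0.75 = 0.0015498
The unnormalized weights sum to 0.019872.
P(reference sample A | evidence) ≈ 0.018322 / 0.019872 ≈ 0.922
P(reference sample B | evidence) ≈ 0.0015498 / 0.019872 ≈ 0.078
The largest is 0.922, so reference sample A is most probable.

reference sample A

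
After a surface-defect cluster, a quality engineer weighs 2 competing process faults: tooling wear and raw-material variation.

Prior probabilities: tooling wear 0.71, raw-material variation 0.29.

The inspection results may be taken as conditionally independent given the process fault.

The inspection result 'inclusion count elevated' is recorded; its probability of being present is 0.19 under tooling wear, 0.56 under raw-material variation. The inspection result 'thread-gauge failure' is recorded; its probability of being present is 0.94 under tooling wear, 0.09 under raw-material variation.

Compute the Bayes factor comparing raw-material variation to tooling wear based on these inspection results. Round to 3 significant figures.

Take the product of per-inspection result likelihoods under each hypothesis, then divide.
  raw-material variation: 0.56 × 0.09 = 0.0504
  tooling wear: 0.19 × 0.94 = 0.1786
Bayes factor = 0.0504 / 0.1786 ≈ 0.282

0.282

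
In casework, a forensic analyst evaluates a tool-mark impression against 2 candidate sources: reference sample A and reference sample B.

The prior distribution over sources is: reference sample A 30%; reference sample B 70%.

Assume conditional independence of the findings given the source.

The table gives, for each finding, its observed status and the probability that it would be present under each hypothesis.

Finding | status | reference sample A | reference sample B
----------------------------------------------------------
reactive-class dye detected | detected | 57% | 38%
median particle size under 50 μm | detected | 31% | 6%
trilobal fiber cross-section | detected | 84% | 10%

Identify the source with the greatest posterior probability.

Multiply each prior by the joint likelihood of the evidence pattern:
  reference sample A: 0.30 × 0.57 × 0.31 × 0.84 = 0.044528
  reference sample B: 0.70 × 0.38 × 0.06 × 0.10 = 0.001596
Marginal likelihood of the evidence = 0.046124.
P(reference sample A | evidence) ≈ 0.044528 / 0.046124 ≈ 0.965
P(reference sample B | evidence) ≈ 0.001596 / 0.046124 ≈ 0.035
The largest is 0.965, so reference sample A is most probable.

reference sample A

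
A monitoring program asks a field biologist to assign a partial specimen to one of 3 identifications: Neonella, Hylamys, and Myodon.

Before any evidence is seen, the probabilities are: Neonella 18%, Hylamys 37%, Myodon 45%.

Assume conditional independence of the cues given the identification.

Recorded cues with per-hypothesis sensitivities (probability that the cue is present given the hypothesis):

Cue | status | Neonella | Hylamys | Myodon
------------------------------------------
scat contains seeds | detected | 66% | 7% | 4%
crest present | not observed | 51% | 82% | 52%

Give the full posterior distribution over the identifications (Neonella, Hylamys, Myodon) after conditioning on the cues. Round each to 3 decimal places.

0.814, 0.065, 0.121

Multiply each prior by the joint likelihood of the cue pattern (using 1 − P(present | H) for each absent cue):
  Neonella: 0.18 × 0.66 × (1 − 0.51) = 0.058212
  Hylamys: 0.37 × 0.07 × (1 − 0.82) = 0.004662
  Myodon: 0.45 × 0.04 × (1 − 0.52) = 0.00864
The unnormalized weights sum to 0.071514.
P(Neonella | evidence) = 0.058212 / 0.071514 ≈ 0.814
P(Hylamys | evidence) = 0.004662 / 0.071514 ≈ 0.065
P(Myodon | evidence) = 0.00864 / 0.071514 ≈ 0.121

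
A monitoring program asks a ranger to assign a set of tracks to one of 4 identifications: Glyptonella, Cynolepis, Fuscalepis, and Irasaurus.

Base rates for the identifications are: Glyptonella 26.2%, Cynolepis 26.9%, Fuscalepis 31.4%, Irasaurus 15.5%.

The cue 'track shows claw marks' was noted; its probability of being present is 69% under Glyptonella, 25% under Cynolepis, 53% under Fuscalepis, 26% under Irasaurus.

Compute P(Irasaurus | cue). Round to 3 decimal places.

For each hypothesis, the unnormalized posterior weight is prior × likelihood:
  Glyptonella: 0.262 × 0.69 = 0.18078
  Cynolepis: 0.269 × 0.25 = 0.06725
  Fuscalepis: 0.314 × 0.53 = 0.16642
  Irasaurus: 0.155 × 0.26 = 0.0403
The unnormalized weights sum to 0.45475.
P(Irasaurus | evidence) = 0.0403 / 0.45475 ≈ 0.089.

0.089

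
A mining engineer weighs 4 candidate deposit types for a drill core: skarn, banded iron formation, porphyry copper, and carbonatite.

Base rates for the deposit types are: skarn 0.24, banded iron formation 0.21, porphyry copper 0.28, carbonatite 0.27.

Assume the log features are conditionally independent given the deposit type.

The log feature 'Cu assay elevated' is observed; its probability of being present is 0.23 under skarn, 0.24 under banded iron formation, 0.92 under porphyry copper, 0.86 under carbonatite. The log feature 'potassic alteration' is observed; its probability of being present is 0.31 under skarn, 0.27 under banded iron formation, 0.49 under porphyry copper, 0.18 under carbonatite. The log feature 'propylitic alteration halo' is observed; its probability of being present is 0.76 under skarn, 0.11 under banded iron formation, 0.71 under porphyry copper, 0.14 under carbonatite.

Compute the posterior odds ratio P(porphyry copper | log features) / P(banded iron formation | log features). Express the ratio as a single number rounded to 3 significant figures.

59.9

Unnormalized posterior weight (prior times the log feature likelihoods) for each of the two hypotheses:
  porphyry copper: 0.28 × 0.92 × 0.49 × 0.71 = 0.089619
  banded iron formation: 0.21 × 0.24 × 0.27 × 0.11 = 0.0014969
Odds(porphyry copper : banded iron formation) = 0.089619 / 0.0014969 ≈ 59.9.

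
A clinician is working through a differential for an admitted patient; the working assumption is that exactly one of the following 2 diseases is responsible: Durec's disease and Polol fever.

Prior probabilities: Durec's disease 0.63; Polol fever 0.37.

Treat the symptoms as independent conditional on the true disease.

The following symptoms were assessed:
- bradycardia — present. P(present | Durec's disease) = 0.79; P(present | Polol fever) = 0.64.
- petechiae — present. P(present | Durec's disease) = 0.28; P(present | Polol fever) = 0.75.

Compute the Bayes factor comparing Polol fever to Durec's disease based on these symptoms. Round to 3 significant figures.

2.17

Joint likelihood of the symptom pattern under each hypothesis:
  Polol fever: 0.64 × 0.75 = 0.48
  Durec's disease: 0.79 × 0.28 = 0.2212
Bayes factor = 0.48 / 0.2212 ≈ 2.17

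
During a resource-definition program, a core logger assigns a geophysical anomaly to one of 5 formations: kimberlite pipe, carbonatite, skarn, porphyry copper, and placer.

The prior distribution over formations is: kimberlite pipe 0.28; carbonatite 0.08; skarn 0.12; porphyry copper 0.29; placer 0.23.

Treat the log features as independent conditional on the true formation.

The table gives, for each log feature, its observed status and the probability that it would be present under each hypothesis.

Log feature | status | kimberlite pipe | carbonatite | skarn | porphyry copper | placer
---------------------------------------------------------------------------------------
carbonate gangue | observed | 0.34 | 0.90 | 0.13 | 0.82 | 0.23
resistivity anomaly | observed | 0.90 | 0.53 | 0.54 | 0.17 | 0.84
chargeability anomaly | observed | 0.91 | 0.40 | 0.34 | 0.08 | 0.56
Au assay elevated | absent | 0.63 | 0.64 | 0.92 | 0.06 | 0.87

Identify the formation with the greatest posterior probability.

By Bayes' rule with conditional independence, the unnormalized weight for each hypothesis is prior × ∏ likelihoods (using 1 − P(present | H) for each absent log feature):
  kimberlite pipe: 0.28 × 0.34 × 0.90 × 0.91 × (1 − 0.63) = 0.028848
  carbonatite: 0.08 × 0.90 × 0.53 × 0.40 × (1 − 0.64) = 0.005495
  skarn: 0.12 × 0.13 × 0.54 × 0.34 × (1 − 0.92) = 0.00022913
  porphyry copper: 0.29 × 0.82 × 0.17 × 0.08 × (1 − 0.06) = 0.00304
  placer: 0.23 × 0.23 × 0.84 × 0.56 × (1 − 0.87) = 0.0032349
Normalizing constant Z = 0.028848 + 0.005495 + 0.00022913 + 0.00304 + 0.0032349 = 0.040848.
P(kimberlite pipe | evidence) ≈ 0.028848 / 0.040848 ≈ 0.706
P(carbonatite | evidence) ≈ 0.005495 / 0.040848 ≈ 0.135
P(skarn | evidence) ≈ 0.00022913 / 0.040848 ≈ 0.006
P(porphyry copper | evidence) ≈ 0.00304 / 0.040848 ≈ 0.074
P(placer | evidence) ≈ 0.0032349 / 0.040848 ≈ 0.079
The largest is 0.706, so kimberlite pipe is most probable.

kimberlite pipe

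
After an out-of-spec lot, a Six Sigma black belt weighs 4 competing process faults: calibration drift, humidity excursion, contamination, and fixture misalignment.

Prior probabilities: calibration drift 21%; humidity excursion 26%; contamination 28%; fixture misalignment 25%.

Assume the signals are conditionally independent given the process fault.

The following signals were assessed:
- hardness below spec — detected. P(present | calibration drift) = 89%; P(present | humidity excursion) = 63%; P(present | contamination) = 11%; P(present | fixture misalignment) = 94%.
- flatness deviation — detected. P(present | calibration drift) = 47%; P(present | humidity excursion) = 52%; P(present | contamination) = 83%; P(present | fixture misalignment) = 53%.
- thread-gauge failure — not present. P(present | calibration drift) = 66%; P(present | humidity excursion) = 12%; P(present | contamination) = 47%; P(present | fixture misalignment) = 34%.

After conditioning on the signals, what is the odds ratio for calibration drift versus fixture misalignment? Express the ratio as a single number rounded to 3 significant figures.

0.363

The normalizing constant cancels in an odds ratio, so compute prior × likelihood for the two hypotheses only (using 1 − P(present | H) for each absent signal):
  calibration drift: 0.21 × 0.89 × 0.47 × (1 − 0.66) = 0.029867
  fixture misalignment: 0.25 × 0.94 × 0.53 × (1 − 0.34) = 0.082203
Odds(calibration drift : fixture misalignment) = 0.029867 / 0.082203 ≈ 0.363.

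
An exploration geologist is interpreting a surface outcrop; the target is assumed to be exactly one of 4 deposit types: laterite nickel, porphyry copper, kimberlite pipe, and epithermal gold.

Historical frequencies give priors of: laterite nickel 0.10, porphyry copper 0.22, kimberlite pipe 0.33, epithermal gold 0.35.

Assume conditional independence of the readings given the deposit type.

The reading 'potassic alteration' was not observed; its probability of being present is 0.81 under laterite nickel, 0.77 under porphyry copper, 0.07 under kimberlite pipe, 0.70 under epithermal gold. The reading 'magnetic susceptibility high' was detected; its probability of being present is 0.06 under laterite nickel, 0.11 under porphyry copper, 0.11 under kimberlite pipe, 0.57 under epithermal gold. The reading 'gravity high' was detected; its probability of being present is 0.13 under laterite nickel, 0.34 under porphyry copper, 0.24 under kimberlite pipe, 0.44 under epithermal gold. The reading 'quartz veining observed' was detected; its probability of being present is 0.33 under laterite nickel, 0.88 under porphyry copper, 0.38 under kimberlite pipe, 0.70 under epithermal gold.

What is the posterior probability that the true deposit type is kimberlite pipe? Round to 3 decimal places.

0.133

Multiply each prior by the joint likelihood of the reading pattern (using 1 − P(present | H) for each absent reading):
  laterite nickel: 0.10 × (1 − 0.81) × 0.06 × 0.13 × 0.33 = 4.8906e-05
  porphyry copper: 0.22 × (1 − 0.77) × 0.11 × 0.34 × 0.88 = 0.0016653
  kimberlite pipe: 0.33 × (1 − 0.07) × 0.11 × 0.24 × 0.38 = 0.0030788
  epithermal gold: 0.35 × (1 − 0.70) × 0.57 × 0.44 × 0.70 = 0.018434
The unnormalized weights sum to 0.023227.
P(kimberlite pipe | evidence) = 0.0030788 / 0.023227 ≈ 0.133.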